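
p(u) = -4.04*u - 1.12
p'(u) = -4.04000000000000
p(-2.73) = 9.91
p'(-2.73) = -4.04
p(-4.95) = 18.88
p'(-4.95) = -4.04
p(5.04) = -21.48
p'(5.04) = -4.04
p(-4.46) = 16.90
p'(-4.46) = -4.04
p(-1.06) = 3.16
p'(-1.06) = -4.04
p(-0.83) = 2.23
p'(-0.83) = -4.04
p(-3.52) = 13.10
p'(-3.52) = -4.04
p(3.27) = -14.33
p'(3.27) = -4.04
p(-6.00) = 23.12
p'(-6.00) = -4.04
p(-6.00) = 23.12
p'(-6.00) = -4.04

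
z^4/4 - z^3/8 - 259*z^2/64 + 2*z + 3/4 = (z/4 + 1)*(z - 4)*(z - 3/4)*(z + 1/4)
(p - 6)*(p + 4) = p^2 - 2*p - 24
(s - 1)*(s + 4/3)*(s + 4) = s^3 + 13*s^2/3 - 16/3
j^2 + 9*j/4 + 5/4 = (j + 1)*(j + 5/4)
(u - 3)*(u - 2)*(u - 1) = u^3 - 6*u^2 + 11*u - 6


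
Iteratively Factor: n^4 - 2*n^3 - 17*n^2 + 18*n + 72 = (n - 3)*(n^3 + n^2 - 14*n - 24) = (n - 4)*(n - 3)*(n^2 + 5*n + 6) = (n - 4)*(n - 3)*(n + 2)*(n + 3)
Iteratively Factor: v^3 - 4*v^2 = (v - 4)*(v^2) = v*(v - 4)*(v)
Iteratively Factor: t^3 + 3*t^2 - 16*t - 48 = (t + 4)*(t^2 - t - 12) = (t - 4)*(t + 4)*(t + 3)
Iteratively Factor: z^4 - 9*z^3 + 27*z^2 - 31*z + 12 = (z - 4)*(z^3 - 5*z^2 + 7*z - 3) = (z - 4)*(z - 1)*(z^2 - 4*z + 3) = (z - 4)*(z - 3)*(z - 1)*(z - 1)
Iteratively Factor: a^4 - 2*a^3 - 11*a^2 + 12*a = (a - 1)*(a^3 - a^2 - 12*a) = (a - 1)*(a + 3)*(a^2 - 4*a) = a*(a - 1)*(a + 3)*(a - 4)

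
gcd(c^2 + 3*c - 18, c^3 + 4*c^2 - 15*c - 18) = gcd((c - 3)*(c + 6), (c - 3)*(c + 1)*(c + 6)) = c^2 + 3*c - 18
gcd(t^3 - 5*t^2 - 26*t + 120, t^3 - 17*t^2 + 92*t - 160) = t - 4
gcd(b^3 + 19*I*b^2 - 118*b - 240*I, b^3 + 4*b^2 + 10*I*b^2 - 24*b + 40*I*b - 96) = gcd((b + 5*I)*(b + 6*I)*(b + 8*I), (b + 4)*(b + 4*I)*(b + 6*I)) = b + 6*I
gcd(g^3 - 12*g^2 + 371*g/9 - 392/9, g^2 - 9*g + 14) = g - 7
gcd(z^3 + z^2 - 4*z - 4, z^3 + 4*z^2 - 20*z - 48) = z + 2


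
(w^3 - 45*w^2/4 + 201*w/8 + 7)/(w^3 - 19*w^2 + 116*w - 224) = (8*w^2 - 26*w - 7)/(8*(w^2 - 11*w + 28))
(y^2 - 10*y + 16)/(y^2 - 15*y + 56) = (y - 2)/(y - 7)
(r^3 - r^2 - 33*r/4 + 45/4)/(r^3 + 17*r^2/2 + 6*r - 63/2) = (r - 5/2)/(r + 7)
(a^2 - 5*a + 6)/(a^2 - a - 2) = (a - 3)/(a + 1)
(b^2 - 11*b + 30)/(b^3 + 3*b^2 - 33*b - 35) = (b - 6)/(b^2 + 8*b + 7)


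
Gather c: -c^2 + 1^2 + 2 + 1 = 4 - c^2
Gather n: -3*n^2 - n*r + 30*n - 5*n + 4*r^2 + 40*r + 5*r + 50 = -3*n^2 + n*(25 - r) + 4*r^2 + 45*r + 50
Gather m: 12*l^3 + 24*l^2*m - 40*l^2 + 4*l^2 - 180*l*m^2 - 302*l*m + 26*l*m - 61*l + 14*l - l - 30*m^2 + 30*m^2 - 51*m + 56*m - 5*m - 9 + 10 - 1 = 12*l^3 - 36*l^2 - 180*l*m^2 - 48*l + m*(24*l^2 - 276*l)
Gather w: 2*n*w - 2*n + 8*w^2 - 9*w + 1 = -2*n + 8*w^2 + w*(2*n - 9) + 1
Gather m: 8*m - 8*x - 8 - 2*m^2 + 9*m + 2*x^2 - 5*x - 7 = -2*m^2 + 17*m + 2*x^2 - 13*x - 15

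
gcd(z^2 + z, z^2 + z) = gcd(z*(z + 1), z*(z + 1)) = z^2 + z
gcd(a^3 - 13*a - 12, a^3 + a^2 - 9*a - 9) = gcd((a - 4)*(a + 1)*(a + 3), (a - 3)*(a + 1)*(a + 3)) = a^2 + 4*a + 3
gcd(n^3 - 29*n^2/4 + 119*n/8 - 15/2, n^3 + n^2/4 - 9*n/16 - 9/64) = n - 3/4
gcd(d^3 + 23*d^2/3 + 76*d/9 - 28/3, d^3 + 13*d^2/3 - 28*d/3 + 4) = d^2 + 16*d/3 - 4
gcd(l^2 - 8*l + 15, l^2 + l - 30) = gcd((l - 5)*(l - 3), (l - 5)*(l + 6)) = l - 5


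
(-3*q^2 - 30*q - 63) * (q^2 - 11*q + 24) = -3*q^4 + 3*q^3 + 195*q^2 - 27*q - 1512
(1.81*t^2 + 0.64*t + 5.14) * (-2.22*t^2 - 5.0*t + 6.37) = -4.0182*t^4 - 10.4708*t^3 - 3.0811*t^2 - 21.6232*t + 32.7418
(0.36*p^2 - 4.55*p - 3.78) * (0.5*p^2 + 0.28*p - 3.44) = 0.18*p^4 - 2.1742*p^3 - 4.4024*p^2 + 14.5936*p + 13.0032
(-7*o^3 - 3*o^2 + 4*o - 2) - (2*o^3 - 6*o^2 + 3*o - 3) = -9*o^3 + 3*o^2 + o + 1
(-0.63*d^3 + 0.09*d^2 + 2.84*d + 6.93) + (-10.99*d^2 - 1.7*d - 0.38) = -0.63*d^3 - 10.9*d^2 + 1.14*d + 6.55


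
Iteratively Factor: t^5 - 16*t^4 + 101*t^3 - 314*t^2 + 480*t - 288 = (t - 4)*(t^4 - 12*t^3 + 53*t^2 - 102*t + 72) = (t - 4)*(t - 2)*(t^3 - 10*t^2 + 33*t - 36) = (t - 4)*(t - 3)*(t - 2)*(t^2 - 7*t + 12) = (t - 4)^2*(t - 3)*(t - 2)*(t - 3)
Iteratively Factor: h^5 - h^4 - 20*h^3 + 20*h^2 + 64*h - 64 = (h - 4)*(h^4 + 3*h^3 - 8*h^2 - 12*h + 16) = (h - 4)*(h - 1)*(h^3 + 4*h^2 - 4*h - 16) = (h - 4)*(h - 1)*(h + 4)*(h^2 - 4) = (h - 4)*(h - 2)*(h - 1)*(h + 4)*(h + 2)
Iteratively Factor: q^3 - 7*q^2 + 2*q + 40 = (q - 4)*(q^2 - 3*q - 10) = (q - 4)*(q + 2)*(q - 5)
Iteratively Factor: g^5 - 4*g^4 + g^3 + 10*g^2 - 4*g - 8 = (g - 2)*(g^4 - 2*g^3 - 3*g^2 + 4*g + 4) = (g - 2)^2*(g^3 - 3*g - 2) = (g - 2)^2*(g + 1)*(g^2 - g - 2) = (g - 2)^2*(g + 1)^2*(g - 2)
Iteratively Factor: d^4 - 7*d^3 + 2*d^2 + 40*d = (d)*(d^3 - 7*d^2 + 2*d + 40) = d*(d - 5)*(d^2 - 2*d - 8) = d*(d - 5)*(d - 4)*(d + 2)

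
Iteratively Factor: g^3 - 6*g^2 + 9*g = (g)*(g^2 - 6*g + 9) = g*(g - 3)*(g - 3)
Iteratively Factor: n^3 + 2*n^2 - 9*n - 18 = (n + 2)*(n^2 - 9) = (n - 3)*(n + 2)*(n + 3)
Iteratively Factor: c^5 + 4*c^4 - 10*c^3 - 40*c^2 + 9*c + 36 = (c + 3)*(c^4 + c^3 - 13*c^2 - c + 12) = (c - 1)*(c + 3)*(c^3 + 2*c^2 - 11*c - 12) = (c - 1)*(c + 1)*(c + 3)*(c^2 + c - 12) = (c - 3)*(c - 1)*(c + 1)*(c + 3)*(c + 4)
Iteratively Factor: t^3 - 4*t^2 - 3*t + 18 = (t - 3)*(t^2 - t - 6) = (t - 3)^2*(t + 2)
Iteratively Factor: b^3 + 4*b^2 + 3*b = (b)*(b^2 + 4*b + 3) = b*(b + 3)*(b + 1)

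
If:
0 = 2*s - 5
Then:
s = 5/2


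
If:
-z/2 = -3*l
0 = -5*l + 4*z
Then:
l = 0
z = 0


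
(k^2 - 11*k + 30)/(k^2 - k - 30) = (k - 5)/(k + 5)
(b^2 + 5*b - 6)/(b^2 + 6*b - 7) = (b + 6)/(b + 7)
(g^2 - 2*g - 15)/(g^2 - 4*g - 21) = (g - 5)/(g - 7)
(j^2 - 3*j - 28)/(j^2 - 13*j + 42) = (j + 4)/(j - 6)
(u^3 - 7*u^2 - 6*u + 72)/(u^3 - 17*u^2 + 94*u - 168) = (u + 3)/(u - 7)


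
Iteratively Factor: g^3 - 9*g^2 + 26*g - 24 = (g - 4)*(g^2 - 5*g + 6) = (g - 4)*(g - 3)*(g - 2)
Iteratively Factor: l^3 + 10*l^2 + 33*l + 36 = (l + 4)*(l^2 + 6*l + 9) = (l + 3)*(l + 4)*(l + 3)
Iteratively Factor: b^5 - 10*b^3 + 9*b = (b + 1)*(b^4 - b^3 - 9*b^2 + 9*b) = (b - 3)*(b + 1)*(b^3 + 2*b^2 - 3*b) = (b - 3)*(b - 1)*(b + 1)*(b^2 + 3*b) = b*(b - 3)*(b - 1)*(b + 1)*(b + 3)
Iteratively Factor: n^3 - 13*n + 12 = (n - 1)*(n^2 + n - 12) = (n - 3)*(n - 1)*(n + 4)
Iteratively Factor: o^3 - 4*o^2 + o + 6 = (o - 3)*(o^2 - o - 2) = (o - 3)*(o + 1)*(o - 2)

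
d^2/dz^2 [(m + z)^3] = 6*m + 6*z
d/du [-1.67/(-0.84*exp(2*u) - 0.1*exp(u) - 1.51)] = (-2.8056*exp(u) - 0.167)*exp(u)/(0.84*exp(2*u) + 0.1*exp(u) + 1.51)^2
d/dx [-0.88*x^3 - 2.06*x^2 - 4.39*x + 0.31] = -2.64*x^2 - 4.12*x - 4.39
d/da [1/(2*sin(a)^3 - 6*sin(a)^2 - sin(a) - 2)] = (-6*sin(a)^2 + 12*sin(a) + 1)*cos(a)/(-2*sin(a)^3 + 6*sin(a)^2 + sin(a) + 2)^2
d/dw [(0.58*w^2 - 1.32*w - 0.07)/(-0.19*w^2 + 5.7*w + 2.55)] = (3.0552*w^2 + 2.9314*w - 2.967)/(0.0361*w^4 - 2.166*w^3 + 31.521*w^2 + 29.07*w + 6.5025)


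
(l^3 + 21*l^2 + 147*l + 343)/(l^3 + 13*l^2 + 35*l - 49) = (l + 7)/(l - 1)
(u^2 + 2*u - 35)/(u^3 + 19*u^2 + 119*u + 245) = (u - 5)/(u^2 + 12*u + 35)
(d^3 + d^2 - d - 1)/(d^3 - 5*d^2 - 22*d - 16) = (d^2 - 1)/(d^2 - 6*d - 16)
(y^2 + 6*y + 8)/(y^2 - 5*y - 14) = (y + 4)/(y - 7)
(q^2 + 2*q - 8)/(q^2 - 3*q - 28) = (q - 2)/(q - 7)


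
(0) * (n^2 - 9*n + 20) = 0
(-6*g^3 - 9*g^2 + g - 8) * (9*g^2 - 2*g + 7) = -54*g^5 - 69*g^4 - 15*g^3 - 137*g^2 + 23*g - 56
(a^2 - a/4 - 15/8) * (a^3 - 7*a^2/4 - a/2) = a^5 - 2*a^4 - 31*a^3/16 + 109*a^2/32 + 15*a/16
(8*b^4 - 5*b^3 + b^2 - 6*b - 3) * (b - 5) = 8*b^5 - 45*b^4 + 26*b^3 - 11*b^2 + 27*b + 15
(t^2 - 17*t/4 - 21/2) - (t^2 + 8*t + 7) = -49*t/4 - 35/2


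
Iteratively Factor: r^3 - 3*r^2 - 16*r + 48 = (r + 4)*(r^2 - 7*r + 12) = (r - 3)*(r + 4)*(r - 4)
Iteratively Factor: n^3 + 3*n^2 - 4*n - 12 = (n - 2)*(n^2 + 5*n + 6) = (n - 2)*(n + 3)*(n + 2)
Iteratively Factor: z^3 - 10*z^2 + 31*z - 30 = (z - 5)*(z^2 - 5*z + 6) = (z - 5)*(z - 3)*(z - 2)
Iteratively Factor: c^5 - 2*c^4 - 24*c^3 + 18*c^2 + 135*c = (c - 5)*(c^4 + 3*c^3 - 9*c^2 - 27*c) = (c - 5)*(c + 3)*(c^3 - 9*c) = c*(c - 5)*(c + 3)*(c^2 - 9) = c*(c - 5)*(c - 3)*(c + 3)*(c + 3)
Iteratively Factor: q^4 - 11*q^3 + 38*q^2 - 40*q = (q - 5)*(q^3 - 6*q^2 + 8*q) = (q - 5)*(q - 4)*(q^2 - 2*q) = q*(q - 5)*(q - 4)*(q - 2)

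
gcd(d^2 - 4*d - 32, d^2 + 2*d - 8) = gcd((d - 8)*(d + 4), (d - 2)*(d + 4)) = d + 4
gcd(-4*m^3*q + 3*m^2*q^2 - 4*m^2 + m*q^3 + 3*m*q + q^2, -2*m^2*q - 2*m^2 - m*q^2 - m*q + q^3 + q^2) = 1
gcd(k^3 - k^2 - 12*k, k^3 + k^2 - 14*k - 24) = k^2 - k - 12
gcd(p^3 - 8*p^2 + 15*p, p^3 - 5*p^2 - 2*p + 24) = p - 3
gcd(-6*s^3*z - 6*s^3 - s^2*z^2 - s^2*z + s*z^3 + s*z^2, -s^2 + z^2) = 1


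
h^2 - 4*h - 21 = (h - 7)*(h + 3)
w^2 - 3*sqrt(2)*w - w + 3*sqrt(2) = (w - 1)*(w - 3*sqrt(2))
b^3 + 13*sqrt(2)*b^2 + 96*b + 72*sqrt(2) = (b + sqrt(2))*(b + 6*sqrt(2))^2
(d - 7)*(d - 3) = d^2 - 10*d + 21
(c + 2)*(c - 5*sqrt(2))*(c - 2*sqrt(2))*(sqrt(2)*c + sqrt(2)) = sqrt(2)*c^4 - 14*c^3 + 3*sqrt(2)*c^3 - 42*c^2 + 22*sqrt(2)*c^2 - 28*c + 60*sqrt(2)*c + 40*sqrt(2)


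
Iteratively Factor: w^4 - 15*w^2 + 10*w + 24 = (w + 4)*(w^3 - 4*w^2 + w + 6) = (w + 1)*(w + 4)*(w^2 - 5*w + 6) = (w - 2)*(w + 1)*(w + 4)*(w - 3)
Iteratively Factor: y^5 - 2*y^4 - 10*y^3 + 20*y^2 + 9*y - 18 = (y - 2)*(y^4 - 10*y^2 + 9) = (y - 2)*(y - 1)*(y^3 + y^2 - 9*y - 9) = (y - 2)*(y - 1)*(y + 3)*(y^2 - 2*y - 3) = (y - 2)*(y - 1)*(y + 1)*(y + 3)*(y - 3)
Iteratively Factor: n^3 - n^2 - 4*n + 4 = (n + 2)*(n^2 - 3*n + 2) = (n - 1)*(n + 2)*(n - 2)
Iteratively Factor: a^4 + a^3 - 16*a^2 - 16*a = (a - 4)*(a^3 + 5*a^2 + 4*a) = (a - 4)*(a + 1)*(a^2 + 4*a) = a*(a - 4)*(a + 1)*(a + 4)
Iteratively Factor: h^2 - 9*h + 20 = (h - 4)*(h - 5)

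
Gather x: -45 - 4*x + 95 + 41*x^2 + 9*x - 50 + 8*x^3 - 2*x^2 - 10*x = 8*x^3 + 39*x^2 - 5*x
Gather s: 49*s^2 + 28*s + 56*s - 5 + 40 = 49*s^2 + 84*s + 35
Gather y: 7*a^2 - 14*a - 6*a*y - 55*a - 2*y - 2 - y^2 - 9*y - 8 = 7*a^2 - 69*a - y^2 + y*(-6*a - 11) - 10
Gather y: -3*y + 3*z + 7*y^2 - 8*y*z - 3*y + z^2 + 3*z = 7*y^2 + y*(-8*z - 6) + z^2 + 6*z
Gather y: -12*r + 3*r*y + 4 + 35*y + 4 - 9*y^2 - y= -12*r - 9*y^2 + y*(3*r + 34) + 8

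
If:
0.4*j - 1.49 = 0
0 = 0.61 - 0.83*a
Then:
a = 0.73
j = 3.72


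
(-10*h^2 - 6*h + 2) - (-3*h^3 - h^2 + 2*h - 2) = 3*h^3 - 9*h^2 - 8*h + 4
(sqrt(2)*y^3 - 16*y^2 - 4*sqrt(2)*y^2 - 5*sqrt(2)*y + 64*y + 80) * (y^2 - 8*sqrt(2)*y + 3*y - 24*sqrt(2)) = sqrt(2)*y^5 - 32*y^4 - sqrt(2)*y^4 + 32*y^3 + 111*sqrt(2)*y^3 - 143*sqrt(2)*y^2 + 544*y^2 - 2176*sqrt(2)*y + 480*y - 1920*sqrt(2)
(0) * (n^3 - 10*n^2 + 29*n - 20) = 0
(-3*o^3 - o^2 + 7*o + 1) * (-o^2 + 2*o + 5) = 3*o^5 - 5*o^4 - 24*o^3 + 8*o^2 + 37*o + 5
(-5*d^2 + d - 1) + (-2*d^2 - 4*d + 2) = -7*d^2 - 3*d + 1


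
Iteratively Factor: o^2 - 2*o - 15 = (o - 5)*(o + 3)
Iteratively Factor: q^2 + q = (q + 1)*(q)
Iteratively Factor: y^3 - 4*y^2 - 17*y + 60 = (y - 5)*(y^2 + y - 12) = (y - 5)*(y + 4)*(y - 3)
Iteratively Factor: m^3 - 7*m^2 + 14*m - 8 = (m - 2)*(m^2 - 5*m + 4) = (m - 2)*(m - 1)*(m - 4)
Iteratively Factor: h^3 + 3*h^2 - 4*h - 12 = (h + 3)*(h^2 - 4) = (h - 2)*(h + 3)*(h + 2)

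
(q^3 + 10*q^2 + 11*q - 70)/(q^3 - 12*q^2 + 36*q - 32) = (q^2 + 12*q + 35)/(q^2 - 10*q + 16)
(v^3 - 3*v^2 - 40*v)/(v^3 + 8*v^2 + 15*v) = (v - 8)/(v + 3)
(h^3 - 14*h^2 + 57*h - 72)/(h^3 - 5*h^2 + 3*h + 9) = (h - 8)/(h + 1)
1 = 1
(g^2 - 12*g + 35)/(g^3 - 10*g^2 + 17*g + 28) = (g - 5)/(g^2 - 3*g - 4)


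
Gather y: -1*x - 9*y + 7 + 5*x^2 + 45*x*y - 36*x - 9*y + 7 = 5*x^2 - 37*x + y*(45*x - 18) + 14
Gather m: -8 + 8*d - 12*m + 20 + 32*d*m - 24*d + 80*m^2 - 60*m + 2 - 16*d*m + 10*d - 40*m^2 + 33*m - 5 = -6*d + 40*m^2 + m*(16*d - 39) + 9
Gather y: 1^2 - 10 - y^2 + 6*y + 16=-y^2 + 6*y + 7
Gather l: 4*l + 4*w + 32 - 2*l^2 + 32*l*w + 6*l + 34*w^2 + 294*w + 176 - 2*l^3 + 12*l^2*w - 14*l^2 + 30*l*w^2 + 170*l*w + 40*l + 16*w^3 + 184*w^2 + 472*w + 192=-2*l^3 + l^2*(12*w - 16) + l*(30*w^2 + 202*w + 50) + 16*w^3 + 218*w^2 + 770*w + 400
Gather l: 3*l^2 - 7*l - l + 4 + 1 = 3*l^2 - 8*l + 5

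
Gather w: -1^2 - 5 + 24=18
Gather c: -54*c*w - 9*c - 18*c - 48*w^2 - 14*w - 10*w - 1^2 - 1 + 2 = c*(-54*w - 27) - 48*w^2 - 24*w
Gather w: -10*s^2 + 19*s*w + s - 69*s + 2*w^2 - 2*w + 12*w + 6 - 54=-10*s^2 - 68*s + 2*w^2 + w*(19*s + 10) - 48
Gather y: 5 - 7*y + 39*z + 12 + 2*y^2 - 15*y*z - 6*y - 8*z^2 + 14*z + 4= 2*y^2 + y*(-15*z - 13) - 8*z^2 + 53*z + 21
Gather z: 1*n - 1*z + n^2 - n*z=n^2 + n + z*(-n - 1)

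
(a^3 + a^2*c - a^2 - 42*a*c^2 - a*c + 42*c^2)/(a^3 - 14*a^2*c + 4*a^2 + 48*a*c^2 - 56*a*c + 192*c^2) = (a^2 + 7*a*c - a - 7*c)/(a^2 - 8*a*c + 4*a - 32*c)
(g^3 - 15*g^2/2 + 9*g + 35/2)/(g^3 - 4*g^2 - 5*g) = (g - 7/2)/g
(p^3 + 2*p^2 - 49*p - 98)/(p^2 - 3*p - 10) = (p^2 - 49)/(p - 5)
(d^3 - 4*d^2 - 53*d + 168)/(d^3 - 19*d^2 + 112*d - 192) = (d + 7)/(d - 8)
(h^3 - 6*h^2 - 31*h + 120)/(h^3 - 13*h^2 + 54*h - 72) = (h^2 - 3*h - 40)/(h^2 - 10*h + 24)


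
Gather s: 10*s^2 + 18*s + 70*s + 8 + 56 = 10*s^2 + 88*s + 64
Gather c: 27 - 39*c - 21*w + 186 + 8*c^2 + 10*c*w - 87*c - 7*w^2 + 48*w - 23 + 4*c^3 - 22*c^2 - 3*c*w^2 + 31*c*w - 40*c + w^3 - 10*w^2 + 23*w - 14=4*c^3 - 14*c^2 + c*(-3*w^2 + 41*w - 166) + w^3 - 17*w^2 + 50*w + 176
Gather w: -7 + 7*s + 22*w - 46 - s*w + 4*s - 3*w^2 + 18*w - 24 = 11*s - 3*w^2 + w*(40 - s) - 77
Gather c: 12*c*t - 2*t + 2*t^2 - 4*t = 12*c*t + 2*t^2 - 6*t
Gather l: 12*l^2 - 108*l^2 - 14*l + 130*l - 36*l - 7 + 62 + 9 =-96*l^2 + 80*l + 64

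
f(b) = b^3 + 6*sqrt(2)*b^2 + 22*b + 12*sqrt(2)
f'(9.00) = 417.74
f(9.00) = 1631.28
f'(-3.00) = -1.91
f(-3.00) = 0.34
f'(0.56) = 32.44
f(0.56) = 32.13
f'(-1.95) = 0.31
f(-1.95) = -1.08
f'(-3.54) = -0.48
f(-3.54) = 1.06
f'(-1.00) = 8.03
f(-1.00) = 2.46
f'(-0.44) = 15.11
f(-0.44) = 8.85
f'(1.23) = 47.41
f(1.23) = 58.73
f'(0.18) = 25.15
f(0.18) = 21.21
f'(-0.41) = 15.55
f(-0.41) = 9.31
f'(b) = 3*b^2 + 12*sqrt(2)*b + 22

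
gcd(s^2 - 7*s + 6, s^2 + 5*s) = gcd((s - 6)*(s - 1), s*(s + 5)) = 1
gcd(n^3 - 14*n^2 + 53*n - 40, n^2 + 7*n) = 1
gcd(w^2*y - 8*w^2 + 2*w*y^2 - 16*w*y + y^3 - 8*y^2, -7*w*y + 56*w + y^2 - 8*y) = y - 8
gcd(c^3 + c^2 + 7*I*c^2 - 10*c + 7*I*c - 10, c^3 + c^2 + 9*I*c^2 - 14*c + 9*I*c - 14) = c^2 + c*(1 + 2*I) + 2*I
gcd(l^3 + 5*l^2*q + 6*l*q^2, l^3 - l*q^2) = l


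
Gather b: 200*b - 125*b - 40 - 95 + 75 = 75*b - 60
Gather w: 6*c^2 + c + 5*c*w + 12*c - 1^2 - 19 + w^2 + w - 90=6*c^2 + 13*c + w^2 + w*(5*c + 1) - 110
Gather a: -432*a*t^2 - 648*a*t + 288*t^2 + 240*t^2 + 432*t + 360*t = a*(-432*t^2 - 648*t) + 528*t^2 + 792*t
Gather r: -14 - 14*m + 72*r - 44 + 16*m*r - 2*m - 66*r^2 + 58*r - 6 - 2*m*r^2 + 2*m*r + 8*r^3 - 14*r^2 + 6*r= -16*m + 8*r^3 + r^2*(-2*m - 80) + r*(18*m + 136) - 64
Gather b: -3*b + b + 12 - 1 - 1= 10 - 2*b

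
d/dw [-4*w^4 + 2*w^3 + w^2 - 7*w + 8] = -16*w^3 + 6*w^2 + 2*w - 7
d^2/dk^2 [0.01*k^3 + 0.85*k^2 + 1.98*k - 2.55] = 0.06*k + 1.7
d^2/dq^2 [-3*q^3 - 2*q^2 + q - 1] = -18*q - 4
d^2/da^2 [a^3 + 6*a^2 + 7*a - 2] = 6*a + 12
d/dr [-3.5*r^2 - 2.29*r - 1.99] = -7.0*r - 2.29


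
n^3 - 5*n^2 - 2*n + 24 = (n - 4)*(n - 3)*(n + 2)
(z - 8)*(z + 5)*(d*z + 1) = d*z^3 - 3*d*z^2 - 40*d*z + z^2 - 3*z - 40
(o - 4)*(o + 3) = o^2 - o - 12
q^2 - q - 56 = (q - 8)*(q + 7)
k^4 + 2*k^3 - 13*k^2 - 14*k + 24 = (k - 3)*(k - 1)*(k + 2)*(k + 4)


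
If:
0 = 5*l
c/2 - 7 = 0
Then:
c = 14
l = 0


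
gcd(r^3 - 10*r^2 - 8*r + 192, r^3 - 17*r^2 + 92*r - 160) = r - 8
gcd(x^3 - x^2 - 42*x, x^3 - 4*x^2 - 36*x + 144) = x + 6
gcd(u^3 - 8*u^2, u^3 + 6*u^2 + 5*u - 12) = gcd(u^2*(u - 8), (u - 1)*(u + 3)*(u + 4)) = 1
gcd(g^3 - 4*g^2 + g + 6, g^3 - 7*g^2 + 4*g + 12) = g^2 - g - 2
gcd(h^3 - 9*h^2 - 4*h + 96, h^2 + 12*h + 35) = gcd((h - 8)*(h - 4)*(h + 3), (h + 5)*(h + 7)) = 1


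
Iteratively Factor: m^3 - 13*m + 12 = (m - 1)*(m^2 + m - 12) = (m - 3)*(m - 1)*(m + 4)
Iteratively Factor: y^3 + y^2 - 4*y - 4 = (y + 2)*(y^2 - y - 2) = (y + 1)*(y + 2)*(y - 2)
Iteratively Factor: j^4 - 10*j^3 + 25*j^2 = (j - 5)*(j^3 - 5*j^2) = (j - 5)^2*(j^2) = j*(j - 5)^2*(j)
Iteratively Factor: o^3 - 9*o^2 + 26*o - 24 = (o - 3)*(o^2 - 6*o + 8) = (o - 3)*(o - 2)*(o - 4)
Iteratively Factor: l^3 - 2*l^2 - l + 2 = (l - 1)*(l^2 - l - 2) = (l - 1)*(l + 1)*(l - 2)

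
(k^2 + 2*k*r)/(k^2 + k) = (k + 2*r)/(k + 1)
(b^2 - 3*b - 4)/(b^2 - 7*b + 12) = (b + 1)/(b - 3)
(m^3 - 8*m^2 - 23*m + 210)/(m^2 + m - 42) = (m^2 - 2*m - 35)/(m + 7)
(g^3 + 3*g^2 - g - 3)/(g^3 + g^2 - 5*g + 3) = (g + 1)/(g - 1)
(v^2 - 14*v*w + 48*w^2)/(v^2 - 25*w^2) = (v^2 - 14*v*w + 48*w^2)/(v^2 - 25*w^2)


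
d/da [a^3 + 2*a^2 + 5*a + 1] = 3*a^2 + 4*a + 5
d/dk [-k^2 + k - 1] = 1 - 2*k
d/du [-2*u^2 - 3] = -4*u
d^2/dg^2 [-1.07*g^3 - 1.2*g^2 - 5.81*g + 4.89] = -6.42*g - 2.4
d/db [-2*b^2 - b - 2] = -4*b - 1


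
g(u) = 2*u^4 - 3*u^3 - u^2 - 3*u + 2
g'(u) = 8*u^3 - 9*u^2 - 2*u - 3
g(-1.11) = 11.24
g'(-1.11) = -22.81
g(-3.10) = 275.77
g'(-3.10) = -321.62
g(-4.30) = 918.69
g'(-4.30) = -796.87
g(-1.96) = 56.14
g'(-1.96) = -93.89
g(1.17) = -3.94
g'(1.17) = -4.85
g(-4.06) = 741.88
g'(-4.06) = -678.62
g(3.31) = 112.39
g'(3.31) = 181.89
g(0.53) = -0.16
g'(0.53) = -5.40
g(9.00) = 10829.00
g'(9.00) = 5082.00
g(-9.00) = 15257.00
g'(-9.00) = -6546.00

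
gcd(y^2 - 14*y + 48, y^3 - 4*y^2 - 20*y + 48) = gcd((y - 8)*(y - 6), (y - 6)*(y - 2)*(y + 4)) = y - 6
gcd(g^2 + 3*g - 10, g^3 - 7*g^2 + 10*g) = g - 2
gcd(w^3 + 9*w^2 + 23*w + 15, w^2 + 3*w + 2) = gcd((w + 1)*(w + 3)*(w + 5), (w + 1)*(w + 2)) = w + 1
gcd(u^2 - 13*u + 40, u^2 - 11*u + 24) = u - 8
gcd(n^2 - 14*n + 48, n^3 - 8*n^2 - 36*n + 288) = n^2 - 14*n + 48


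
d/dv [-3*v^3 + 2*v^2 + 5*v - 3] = -9*v^2 + 4*v + 5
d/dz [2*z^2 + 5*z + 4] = 4*z + 5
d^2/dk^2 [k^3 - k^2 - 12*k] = 6*k - 2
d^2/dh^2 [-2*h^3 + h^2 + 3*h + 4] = 2 - 12*h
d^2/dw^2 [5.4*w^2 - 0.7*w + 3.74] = 10.8000000000000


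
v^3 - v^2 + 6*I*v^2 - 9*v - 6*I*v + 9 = (v - 1)*(v + 3*I)^2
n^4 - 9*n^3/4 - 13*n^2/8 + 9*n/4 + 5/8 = (n - 5/2)*(n - 1)*(n + 1/4)*(n + 1)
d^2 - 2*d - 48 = (d - 8)*(d + 6)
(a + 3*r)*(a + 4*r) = a^2 + 7*a*r + 12*r^2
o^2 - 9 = (o - 3)*(o + 3)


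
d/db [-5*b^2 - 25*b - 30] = -10*b - 25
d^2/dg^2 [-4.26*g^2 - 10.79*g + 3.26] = -8.52000000000000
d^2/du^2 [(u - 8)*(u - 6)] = 2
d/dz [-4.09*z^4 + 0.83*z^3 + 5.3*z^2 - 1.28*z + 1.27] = -16.36*z^3 + 2.49*z^2 + 10.6*z - 1.28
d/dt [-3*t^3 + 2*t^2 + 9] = t*(4 - 9*t)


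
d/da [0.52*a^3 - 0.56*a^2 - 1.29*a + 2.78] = 1.56*a^2 - 1.12*a - 1.29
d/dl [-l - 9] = -1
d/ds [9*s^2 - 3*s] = 18*s - 3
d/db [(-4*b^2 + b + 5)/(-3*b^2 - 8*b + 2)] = 7*(5*b^2 + 2*b + 6)/(9*b^4 + 48*b^3 + 52*b^2 - 32*b + 4)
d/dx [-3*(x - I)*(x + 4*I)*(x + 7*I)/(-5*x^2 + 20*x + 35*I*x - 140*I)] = (3*x^4 + x^3*(-24 - 42*I) + x^2*(261 + 132*I) + x*(-1680 - 168*I) - 588 - 1092*I)/(5*x^4 + x^3*(-40 - 70*I) + x^2*(-165 + 560*I) + x*(1960 - 1120*I) - 3920)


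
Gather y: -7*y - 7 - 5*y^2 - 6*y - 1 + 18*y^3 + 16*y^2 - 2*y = 18*y^3 + 11*y^2 - 15*y - 8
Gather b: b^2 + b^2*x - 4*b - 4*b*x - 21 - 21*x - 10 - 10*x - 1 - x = b^2*(x + 1) + b*(-4*x - 4) - 32*x - 32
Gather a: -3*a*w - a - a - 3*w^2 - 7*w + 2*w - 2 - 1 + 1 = a*(-3*w - 2) - 3*w^2 - 5*w - 2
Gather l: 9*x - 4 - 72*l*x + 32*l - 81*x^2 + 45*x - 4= l*(32 - 72*x) - 81*x^2 + 54*x - 8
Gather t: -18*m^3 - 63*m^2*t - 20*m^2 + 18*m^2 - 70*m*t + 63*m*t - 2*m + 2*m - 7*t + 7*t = -18*m^3 - 2*m^2 + t*(-63*m^2 - 7*m)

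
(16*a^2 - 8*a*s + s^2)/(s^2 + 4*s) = (16*a^2 - 8*a*s + s^2)/(s*(s + 4))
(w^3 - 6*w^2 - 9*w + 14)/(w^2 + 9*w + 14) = (w^2 - 8*w + 7)/(w + 7)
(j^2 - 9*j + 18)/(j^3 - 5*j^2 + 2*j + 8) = (j^2 - 9*j + 18)/(j^3 - 5*j^2 + 2*j + 8)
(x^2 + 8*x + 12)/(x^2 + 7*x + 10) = (x + 6)/(x + 5)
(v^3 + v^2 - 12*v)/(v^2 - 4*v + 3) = v*(v + 4)/(v - 1)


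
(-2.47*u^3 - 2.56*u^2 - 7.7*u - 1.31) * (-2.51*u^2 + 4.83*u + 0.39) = 6.1997*u^5 - 5.5045*u^4 + 5.9989*u^3 - 34.9013*u^2 - 9.3303*u - 0.5109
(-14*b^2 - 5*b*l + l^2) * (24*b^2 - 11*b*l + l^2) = -336*b^4 + 34*b^3*l + 65*b^2*l^2 - 16*b*l^3 + l^4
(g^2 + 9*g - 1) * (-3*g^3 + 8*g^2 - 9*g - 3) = -3*g^5 - 19*g^4 + 66*g^3 - 92*g^2 - 18*g + 3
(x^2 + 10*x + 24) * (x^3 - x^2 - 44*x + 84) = x^5 + 9*x^4 - 30*x^3 - 380*x^2 - 216*x + 2016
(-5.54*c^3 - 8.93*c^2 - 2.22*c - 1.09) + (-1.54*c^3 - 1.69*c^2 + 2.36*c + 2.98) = -7.08*c^3 - 10.62*c^2 + 0.14*c + 1.89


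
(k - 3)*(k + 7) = k^2 + 4*k - 21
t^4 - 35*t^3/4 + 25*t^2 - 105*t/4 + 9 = (t - 4)*(t - 3)*(t - 1)*(t - 3/4)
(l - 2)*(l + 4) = l^2 + 2*l - 8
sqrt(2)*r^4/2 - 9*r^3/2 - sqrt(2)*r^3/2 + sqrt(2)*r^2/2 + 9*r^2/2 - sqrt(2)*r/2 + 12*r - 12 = (r - 1)*(r - 4*sqrt(2))*(r - 3*sqrt(2)/2)*(sqrt(2)*r/2 + 1)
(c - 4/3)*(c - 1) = c^2 - 7*c/3 + 4/3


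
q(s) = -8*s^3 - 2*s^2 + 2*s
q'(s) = -24*s^2 - 4*s + 2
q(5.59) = -1448.73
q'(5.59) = -770.31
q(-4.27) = 577.83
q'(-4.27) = -418.51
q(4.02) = -544.00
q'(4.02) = -401.93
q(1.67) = -39.50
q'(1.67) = -71.61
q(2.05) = -73.23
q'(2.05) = -107.06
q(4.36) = -692.35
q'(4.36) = -471.67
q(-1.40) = 15.23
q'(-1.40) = -39.44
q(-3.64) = 352.05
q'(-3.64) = -301.43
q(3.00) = -228.00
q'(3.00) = -226.00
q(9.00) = -5976.00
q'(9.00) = -1978.00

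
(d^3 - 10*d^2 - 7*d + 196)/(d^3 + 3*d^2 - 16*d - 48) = (d^2 - 14*d + 49)/(d^2 - d - 12)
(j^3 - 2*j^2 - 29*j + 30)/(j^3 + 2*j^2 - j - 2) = (j^2 - j - 30)/(j^2 + 3*j + 2)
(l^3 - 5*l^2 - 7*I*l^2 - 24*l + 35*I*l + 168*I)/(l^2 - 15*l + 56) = (l^2 + l*(3 - 7*I) - 21*I)/(l - 7)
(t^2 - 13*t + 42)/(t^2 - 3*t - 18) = (t - 7)/(t + 3)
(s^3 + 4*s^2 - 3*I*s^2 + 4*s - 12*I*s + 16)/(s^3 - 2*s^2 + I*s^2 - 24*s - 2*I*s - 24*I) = (s - 4*I)/(s - 6)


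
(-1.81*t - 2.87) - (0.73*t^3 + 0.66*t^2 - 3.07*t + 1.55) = -0.73*t^3 - 0.66*t^2 + 1.26*t - 4.42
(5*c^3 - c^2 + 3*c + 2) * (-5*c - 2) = -25*c^4 - 5*c^3 - 13*c^2 - 16*c - 4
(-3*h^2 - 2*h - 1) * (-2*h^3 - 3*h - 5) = 6*h^5 + 4*h^4 + 11*h^3 + 21*h^2 + 13*h + 5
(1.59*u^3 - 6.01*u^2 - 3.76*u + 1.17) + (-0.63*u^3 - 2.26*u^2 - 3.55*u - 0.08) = 0.96*u^3 - 8.27*u^2 - 7.31*u + 1.09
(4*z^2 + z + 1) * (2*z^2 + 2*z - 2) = 8*z^4 + 10*z^3 - 4*z^2 - 2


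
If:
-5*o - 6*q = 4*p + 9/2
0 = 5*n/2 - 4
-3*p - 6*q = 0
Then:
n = 8/5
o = 2*q/5 - 9/10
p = -2*q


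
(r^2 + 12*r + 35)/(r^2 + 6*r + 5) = (r + 7)/(r + 1)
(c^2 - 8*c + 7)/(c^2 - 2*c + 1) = (c - 7)/(c - 1)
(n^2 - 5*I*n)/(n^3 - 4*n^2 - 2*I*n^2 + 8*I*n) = (n - 5*I)/(n^2 - 4*n - 2*I*n + 8*I)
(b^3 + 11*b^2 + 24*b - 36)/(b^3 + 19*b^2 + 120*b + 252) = (b - 1)/(b + 7)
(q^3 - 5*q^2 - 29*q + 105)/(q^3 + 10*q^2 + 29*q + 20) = (q^2 - 10*q + 21)/(q^2 + 5*q + 4)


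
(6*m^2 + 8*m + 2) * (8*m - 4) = 48*m^3 + 40*m^2 - 16*m - 8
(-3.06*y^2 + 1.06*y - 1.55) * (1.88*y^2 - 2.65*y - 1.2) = -5.7528*y^4 + 10.1018*y^3 - 2.051*y^2 + 2.8355*y + 1.86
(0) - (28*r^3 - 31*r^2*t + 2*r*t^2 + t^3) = -28*r^3 + 31*r^2*t - 2*r*t^2 - t^3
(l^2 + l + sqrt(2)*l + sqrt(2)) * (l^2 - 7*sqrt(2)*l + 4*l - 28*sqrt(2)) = l^4 - 6*sqrt(2)*l^3 + 5*l^3 - 30*sqrt(2)*l^2 - 10*l^2 - 70*l - 24*sqrt(2)*l - 56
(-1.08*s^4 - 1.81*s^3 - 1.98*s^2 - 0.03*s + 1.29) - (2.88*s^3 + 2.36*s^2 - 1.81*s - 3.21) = -1.08*s^4 - 4.69*s^3 - 4.34*s^2 + 1.78*s + 4.5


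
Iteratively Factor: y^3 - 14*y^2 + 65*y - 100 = (y - 5)*(y^2 - 9*y + 20) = (y - 5)*(y - 4)*(y - 5)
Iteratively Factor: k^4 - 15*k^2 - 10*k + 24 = (k - 4)*(k^3 + 4*k^2 + k - 6) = (k - 4)*(k + 3)*(k^2 + k - 2) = (k - 4)*(k - 1)*(k + 3)*(k + 2)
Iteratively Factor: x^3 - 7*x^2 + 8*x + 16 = (x - 4)*(x^2 - 3*x - 4) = (x - 4)^2*(x + 1)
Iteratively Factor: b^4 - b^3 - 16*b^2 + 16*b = (b - 1)*(b^3 - 16*b) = (b - 4)*(b - 1)*(b^2 + 4*b) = b*(b - 4)*(b - 1)*(b + 4)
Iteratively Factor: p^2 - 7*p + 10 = (p - 5)*(p - 2)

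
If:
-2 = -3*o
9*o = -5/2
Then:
No Solution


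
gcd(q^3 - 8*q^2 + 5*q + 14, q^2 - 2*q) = q - 2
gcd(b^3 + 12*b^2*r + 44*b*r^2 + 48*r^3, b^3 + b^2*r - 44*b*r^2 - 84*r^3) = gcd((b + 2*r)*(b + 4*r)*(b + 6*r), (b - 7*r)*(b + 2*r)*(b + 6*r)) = b^2 + 8*b*r + 12*r^2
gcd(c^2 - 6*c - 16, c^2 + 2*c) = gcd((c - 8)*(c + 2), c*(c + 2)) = c + 2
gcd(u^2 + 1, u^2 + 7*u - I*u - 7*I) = u - I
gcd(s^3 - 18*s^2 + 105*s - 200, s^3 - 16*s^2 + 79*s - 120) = s^2 - 13*s + 40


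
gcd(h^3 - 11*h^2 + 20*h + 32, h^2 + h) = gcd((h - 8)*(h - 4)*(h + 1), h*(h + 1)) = h + 1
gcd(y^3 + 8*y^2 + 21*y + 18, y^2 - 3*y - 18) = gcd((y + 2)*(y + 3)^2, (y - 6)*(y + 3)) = y + 3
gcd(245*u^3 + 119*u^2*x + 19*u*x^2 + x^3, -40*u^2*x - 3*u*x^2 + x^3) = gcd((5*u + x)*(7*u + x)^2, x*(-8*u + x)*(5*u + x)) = 5*u + x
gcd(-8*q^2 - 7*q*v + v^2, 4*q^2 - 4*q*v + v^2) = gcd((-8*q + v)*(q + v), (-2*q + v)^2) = 1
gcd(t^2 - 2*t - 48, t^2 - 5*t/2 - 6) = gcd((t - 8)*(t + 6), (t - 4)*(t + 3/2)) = 1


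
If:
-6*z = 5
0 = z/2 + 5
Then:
No Solution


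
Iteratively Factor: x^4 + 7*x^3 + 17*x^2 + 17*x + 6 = (x + 1)*(x^3 + 6*x^2 + 11*x + 6) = (x + 1)*(x + 2)*(x^2 + 4*x + 3) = (x + 1)*(x + 2)*(x + 3)*(x + 1)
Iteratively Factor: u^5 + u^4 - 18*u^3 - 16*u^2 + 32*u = (u)*(u^4 + u^3 - 18*u^2 - 16*u + 32) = u*(u - 4)*(u^3 + 5*u^2 + 2*u - 8) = u*(u - 4)*(u + 4)*(u^2 + u - 2) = u*(u - 4)*(u + 2)*(u + 4)*(u - 1)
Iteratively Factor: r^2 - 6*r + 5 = (r - 5)*(r - 1)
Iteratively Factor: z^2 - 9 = (z + 3)*(z - 3)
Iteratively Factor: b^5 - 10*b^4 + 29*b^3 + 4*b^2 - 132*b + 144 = (b - 4)*(b^4 - 6*b^3 + 5*b^2 + 24*b - 36) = (b - 4)*(b - 2)*(b^3 - 4*b^2 - 3*b + 18) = (b - 4)*(b - 3)*(b - 2)*(b^2 - b - 6) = (b - 4)*(b - 3)*(b - 2)*(b + 2)*(b - 3)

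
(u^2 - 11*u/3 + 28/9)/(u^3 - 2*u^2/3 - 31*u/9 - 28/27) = 3*(3*u - 4)/(9*u^2 + 15*u + 4)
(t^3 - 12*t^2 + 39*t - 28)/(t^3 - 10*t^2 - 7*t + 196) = (t^2 - 5*t + 4)/(t^2 - 3*t - 28)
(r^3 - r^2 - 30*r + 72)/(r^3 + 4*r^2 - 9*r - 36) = (r^2 + 2*r - 24)/(r^2 + 7*r + 12)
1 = 1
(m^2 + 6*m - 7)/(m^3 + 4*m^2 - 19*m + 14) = 1/(m - 2)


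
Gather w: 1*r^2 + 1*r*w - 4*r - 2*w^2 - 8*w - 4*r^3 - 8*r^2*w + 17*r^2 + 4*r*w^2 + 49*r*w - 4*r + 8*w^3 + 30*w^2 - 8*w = -4*r^3 + 18*r^2 - 8*r + 8*w^3 + w^2*(4*r + 28) + w*(-8*r^2 + 50*r - 16)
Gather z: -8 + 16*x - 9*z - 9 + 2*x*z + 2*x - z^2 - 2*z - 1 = 18*x - z^2 + z*(2*x - 11) - 18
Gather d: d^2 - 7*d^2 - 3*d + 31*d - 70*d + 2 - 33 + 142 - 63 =-6*d^2 - 42*d + 48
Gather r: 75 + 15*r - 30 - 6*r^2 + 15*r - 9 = -6*r^2 + 30*r + 36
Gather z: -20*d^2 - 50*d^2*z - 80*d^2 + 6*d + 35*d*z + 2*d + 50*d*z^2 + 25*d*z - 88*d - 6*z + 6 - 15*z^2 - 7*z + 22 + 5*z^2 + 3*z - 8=-100*d^2 - 80*d + z^2*(50*d - 10) + z*(-50*d^2 + 60*d - 10) + 20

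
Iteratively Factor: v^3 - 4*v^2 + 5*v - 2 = (v - 1)*(v^2 - 3*v + 2) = (v - 2)*(v - 1)*(v - 1)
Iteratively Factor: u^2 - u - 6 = (u - 3)*(u + 2)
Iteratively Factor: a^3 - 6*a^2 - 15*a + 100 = (a + 4)*(a^2 - 10*a + 25) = (a - 5)*(a + 4)*(a - 5)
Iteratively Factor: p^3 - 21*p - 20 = (p + 1)*(p^2 - p - 20) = (p - 5)*(p + 1)*(p + 4)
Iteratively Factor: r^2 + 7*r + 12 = (r + 3)*(r + 4)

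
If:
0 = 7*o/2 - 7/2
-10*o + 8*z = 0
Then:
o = 1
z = 5/4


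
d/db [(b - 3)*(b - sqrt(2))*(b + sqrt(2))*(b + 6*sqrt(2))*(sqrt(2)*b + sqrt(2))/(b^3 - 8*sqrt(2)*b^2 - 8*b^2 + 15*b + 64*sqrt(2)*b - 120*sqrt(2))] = 2*(sqrt(2)*b^5 - 18*b^4 - 7*sqrt(2)*b^4 - 101*sqrt(2)*b^3 + 84*b^3 + 118*b^2 + 678*sqrt(2)*b^2 - 136*b + 480*sqrt(2)*b - 576*sqrt(2) - 140)/(b^4 - 16*sqrt(2)*b^3 - 10*b^3 + 153*b^2 + 160*sqrt(2)*b^2 - 1280*b - 400*sqrt(2)*b + 3200)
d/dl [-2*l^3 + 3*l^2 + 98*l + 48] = -6*l^2 + 6*l + 98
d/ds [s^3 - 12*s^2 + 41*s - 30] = 3*s^2 - 24*s + 41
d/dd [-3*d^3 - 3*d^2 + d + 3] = -9*d^2 - 6*d + 1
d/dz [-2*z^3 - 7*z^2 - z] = -6*z^2 - 14*z - 1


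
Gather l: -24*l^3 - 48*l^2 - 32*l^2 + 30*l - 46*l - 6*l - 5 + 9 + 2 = -24*l^3 - 80*l^2 - 22*l + 6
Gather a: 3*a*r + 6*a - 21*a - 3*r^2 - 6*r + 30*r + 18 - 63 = a*(3*r - 15) - 3*r^2 + 24*r - 45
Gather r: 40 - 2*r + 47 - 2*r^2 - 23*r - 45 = -2*r^2 - 25*r + 42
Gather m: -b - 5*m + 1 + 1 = -b - 5*m + 2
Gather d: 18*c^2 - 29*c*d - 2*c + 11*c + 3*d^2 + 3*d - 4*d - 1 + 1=18*c^2 + 9*c + 3*d^2 + d*(-29*c - 1)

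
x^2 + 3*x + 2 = (x + 1)*(x + 2)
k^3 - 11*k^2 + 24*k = k*(k - 8)*(k - 3)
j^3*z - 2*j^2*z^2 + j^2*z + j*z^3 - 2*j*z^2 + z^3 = (j - z)^2*(j*z + z)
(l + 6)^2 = l^2 + 12*l + 36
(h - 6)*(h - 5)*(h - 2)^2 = h^4 - 15*h^3 + 78*h^2 - 164*h + 120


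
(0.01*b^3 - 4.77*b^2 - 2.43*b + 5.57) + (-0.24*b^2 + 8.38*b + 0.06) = 0.01*b^3 - 5.01*b^2 + 5.95*b + 5.63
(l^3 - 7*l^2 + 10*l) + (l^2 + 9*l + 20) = l^3 - 6*l^2 + 19*l + 20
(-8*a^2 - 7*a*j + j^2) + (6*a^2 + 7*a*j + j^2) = -2*a^2 + 2*j^2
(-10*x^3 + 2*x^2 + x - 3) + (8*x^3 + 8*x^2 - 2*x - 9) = -2*x^3 + 10*x^2 - x - 12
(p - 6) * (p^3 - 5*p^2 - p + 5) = p^4 - 11*p^3 + 29*p^2 + 11*p - 30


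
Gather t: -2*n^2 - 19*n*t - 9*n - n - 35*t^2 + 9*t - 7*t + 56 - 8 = -2*n^2 - 10*n - 35*t^2 + t*(2 - 19*n) + 48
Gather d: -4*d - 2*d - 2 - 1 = -6*d - 3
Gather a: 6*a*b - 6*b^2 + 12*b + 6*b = 6*a*b - 6*b^2 + 18*b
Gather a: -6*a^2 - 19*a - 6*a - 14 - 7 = -6*a^2 - 25*a - 21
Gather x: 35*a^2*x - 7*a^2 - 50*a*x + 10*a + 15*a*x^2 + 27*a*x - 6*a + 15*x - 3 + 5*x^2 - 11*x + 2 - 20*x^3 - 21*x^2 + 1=-7*a^2 + 4*a - 20*x^3 + x^2*(15*a - 16) + x*(35*a^2 - 23*a + 4)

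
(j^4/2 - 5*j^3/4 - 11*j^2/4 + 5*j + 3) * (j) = j^5/2 - 5*j^4/4 - 11*j^3/4 + 5*j^2 + 3*j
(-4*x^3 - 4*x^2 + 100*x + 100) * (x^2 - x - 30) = -4*x^5 + 224*x^3 + 120*x^2 - 3100*x - 3000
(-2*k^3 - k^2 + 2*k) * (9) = -18*k^3 - 9*k^2 + 18*k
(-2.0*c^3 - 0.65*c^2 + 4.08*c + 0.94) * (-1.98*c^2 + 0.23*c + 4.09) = 3.96*c^5 + 0.827*c^4 - 16.4079*c^3 - 3.5813*c^2 + 16.9034*c + 3.8446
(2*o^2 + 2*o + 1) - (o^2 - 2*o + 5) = o^2 + 4*o - 4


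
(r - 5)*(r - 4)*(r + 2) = r^3 - 7*r^2 + 2*r + 40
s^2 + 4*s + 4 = (s + 2)^2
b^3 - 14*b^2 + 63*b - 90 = (b - 6)*(b - 5)*(b - 3)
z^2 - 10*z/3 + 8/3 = (z - 2)*(z - 4/3)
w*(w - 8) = w^2 - 8*w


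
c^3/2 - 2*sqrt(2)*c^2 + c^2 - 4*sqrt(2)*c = c*(c/2 + 1)*(c - 4*sqrt(2))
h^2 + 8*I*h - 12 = (h + 2*I)*(h + 6*I)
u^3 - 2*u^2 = u^2*(u - 2)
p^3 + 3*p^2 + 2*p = p*(p + 1)*(p + 2)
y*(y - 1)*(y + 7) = y^3 + 6*y^2 - 7*y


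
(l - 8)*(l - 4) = l^2 - 12*l + 32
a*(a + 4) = a^2 + 4*a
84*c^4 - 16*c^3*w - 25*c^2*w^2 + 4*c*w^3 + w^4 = (-3*c + w)*(-2*c + w)*(2*c + w)*(7*c + w)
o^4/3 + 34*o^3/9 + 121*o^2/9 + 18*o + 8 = (o/3 + 1)*(o + 1)*(o + 4/3)*(o + 6)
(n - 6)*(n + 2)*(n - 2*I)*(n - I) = n^4 - 4*n^3 - 3*I*n^3 - 14*n^2 + 12*I*n^2 + 8*n + 36*I*n + 24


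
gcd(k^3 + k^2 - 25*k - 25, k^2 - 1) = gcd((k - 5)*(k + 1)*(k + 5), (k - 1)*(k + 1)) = k + 1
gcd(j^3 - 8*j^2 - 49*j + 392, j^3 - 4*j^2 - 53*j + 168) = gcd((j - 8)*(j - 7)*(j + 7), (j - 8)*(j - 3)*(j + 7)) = j^2 - j - 56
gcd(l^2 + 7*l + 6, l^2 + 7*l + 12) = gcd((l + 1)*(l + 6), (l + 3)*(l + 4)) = 1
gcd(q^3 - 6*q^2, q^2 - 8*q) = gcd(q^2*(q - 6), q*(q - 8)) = q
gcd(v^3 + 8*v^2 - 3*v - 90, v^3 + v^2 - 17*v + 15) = v^2 + 2*v - 15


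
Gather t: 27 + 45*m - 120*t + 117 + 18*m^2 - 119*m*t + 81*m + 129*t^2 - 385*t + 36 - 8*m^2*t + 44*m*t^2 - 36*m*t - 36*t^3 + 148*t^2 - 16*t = 18*m^2 + 126*m - 36*t^3 + t^2*(44*m + 277) + t*(-8*m^2 - 155*m - 521) + 180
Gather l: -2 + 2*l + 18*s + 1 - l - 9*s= l + 9*s - 1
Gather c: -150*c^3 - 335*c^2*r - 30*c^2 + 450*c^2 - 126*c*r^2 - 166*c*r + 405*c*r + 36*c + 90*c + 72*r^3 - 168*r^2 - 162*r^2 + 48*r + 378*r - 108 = -150*c^3 + c^2*(420 - 335*r) + c*(-126*r^2 + 239*r + 126) + 72*r^3 - 330*r^2 + 426*r - 108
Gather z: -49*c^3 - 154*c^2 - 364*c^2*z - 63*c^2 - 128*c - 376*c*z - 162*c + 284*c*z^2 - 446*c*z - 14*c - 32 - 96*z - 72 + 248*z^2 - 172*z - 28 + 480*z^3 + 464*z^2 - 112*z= -49*c^3 - 217*c^2 - 304*c + 480*z^3 + z^2*(284*c + 712) + z*(-364*c^2 - 822*c - 380) - 132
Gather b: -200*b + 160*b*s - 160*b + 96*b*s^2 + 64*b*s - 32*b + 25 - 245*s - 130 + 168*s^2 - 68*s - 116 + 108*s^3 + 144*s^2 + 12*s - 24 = b*(96*s^2 + 224*s - 392) + 108*s^3 + 312*s^2 - 301*s - 245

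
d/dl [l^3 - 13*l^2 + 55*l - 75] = 3*l^2 - 26*l + 55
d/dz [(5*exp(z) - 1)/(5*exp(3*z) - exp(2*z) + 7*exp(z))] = (-50*exp(3*z) + 20*exp(2*z) - 2*exp(z) + 7)*exp(-z)/(25*exp(4*z) - 10*exp(3*z) + 71*exp(2*z) - 14*exp(z) + 49)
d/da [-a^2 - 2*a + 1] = -2*a - 2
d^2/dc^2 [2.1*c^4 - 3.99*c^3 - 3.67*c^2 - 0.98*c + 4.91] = 25.2*c^2 - 23.94*c - 7.34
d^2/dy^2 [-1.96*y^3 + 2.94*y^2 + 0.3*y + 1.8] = 5.88 - 11.76*y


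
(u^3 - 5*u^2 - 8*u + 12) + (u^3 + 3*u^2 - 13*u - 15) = 2*u^3 - 2*u^2 - 21*u - 3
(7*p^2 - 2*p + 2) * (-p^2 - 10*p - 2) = -7*p^4 - 68*p^3 + 4*p^2 - 16*p - 4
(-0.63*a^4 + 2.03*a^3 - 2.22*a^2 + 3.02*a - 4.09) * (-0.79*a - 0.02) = 0.4977*a^5 - 1.5911*a^4 + 1.7132*a^3 - 2.3414*a^2 + 3.1707*a + 0.0818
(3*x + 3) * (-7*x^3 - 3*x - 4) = -21*x^4 - 21*x^3 - 9*x^2 - 21*x - 12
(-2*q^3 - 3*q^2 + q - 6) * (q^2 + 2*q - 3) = -2*q^5 - 7*q^4 + q^3 + 5*q^2 - 15*q + 18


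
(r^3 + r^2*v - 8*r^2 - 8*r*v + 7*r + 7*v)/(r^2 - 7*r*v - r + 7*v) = (r^2 + r*v - 7*r - 7*v)/(r - 7*v)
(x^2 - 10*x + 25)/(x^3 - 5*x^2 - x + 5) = (x - 5)/(x^2 - 1)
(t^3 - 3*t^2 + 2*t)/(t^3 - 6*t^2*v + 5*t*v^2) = (t^2 - 3*t + 2)/(t^2 - 6*t*v + 5*v^2)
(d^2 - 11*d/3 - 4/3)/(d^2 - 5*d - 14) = (-3*d^2 + 11*d + 4)/(3*(-d^2 + 5*d + 14))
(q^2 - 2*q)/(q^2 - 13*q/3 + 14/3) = 3*q/(3*q - 7)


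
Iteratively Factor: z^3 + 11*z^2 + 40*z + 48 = (z + 4)*(z^2 + 7*z + 12) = (z + 3)*(z + 4)*(z + 4)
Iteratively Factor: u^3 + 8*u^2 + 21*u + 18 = (u + 3)*(u^2 + 5*u + 6) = (u + 3)^2*(u + 2)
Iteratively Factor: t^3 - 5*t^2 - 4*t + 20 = (t - 2)*(t^2 - 3*t - 10) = (t - 2)*(t + 2)*(t - 5)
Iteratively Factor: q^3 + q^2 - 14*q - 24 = (q + 3)*(q^2 - 2*q - 8) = (q + 2)*(q + 3)*(q - 4)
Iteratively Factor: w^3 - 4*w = (w + 2)*(w^2 - 2*w) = (w - 2)*(w + 2)*(w)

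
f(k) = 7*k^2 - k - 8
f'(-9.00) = -127.00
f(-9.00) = 568.00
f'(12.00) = 167.00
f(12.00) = 988.00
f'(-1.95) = -28.30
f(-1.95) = 20.57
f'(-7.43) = -105.02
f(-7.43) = 385.86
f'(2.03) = 27.42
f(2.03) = 18.82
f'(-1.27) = -18.78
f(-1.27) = 4.56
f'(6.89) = 95.46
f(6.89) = 317.41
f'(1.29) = 17.06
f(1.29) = 2.36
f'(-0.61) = -9.54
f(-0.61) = -4.79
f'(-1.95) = -28.30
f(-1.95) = 20.57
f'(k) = 14*k - 1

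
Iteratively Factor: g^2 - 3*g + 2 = (g - 2)*(g - 1)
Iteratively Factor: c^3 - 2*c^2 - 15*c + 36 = (c - 3)*(c^2 + c - 12) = (c - 3)^2*(c + 4)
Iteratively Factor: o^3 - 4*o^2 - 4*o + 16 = (o + 2)*(o^2 - 6*o + 8) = (o - 4)*(o + 2)*(o - 2)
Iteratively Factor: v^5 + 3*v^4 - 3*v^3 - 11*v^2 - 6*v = (v + 1)*(v^4 + 2*v^3 - 5*v^2 - 6*v) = (v - 2)*(v + 1)*(v^3 + 4*v^2 + 3*v) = v*(v - 2)*(v + 1)*(v^2 + 4*v + 3) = v*(v - 2)*(v + 1)*(v + 3)*(v + 1)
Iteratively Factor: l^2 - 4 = (l + 2)*(l - 2)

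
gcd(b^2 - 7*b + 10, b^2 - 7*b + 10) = b^2 - 7*b + 10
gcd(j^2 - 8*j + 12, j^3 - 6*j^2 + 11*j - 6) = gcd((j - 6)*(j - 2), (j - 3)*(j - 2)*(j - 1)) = j - 2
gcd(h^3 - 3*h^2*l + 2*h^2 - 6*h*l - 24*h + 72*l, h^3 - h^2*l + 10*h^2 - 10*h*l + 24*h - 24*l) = h + 6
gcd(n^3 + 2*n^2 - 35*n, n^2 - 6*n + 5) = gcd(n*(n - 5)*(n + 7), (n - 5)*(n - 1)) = n - 5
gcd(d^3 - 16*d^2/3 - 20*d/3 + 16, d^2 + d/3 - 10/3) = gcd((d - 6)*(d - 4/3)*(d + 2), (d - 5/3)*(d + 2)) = d + 2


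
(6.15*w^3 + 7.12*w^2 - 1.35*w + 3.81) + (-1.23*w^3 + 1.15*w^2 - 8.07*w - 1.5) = 4.92*w^3 + 8.27*w^2 - 9.42*w + 2.31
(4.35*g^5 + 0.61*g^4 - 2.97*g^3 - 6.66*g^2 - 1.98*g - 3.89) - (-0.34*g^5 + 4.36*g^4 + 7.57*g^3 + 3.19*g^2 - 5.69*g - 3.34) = 4.69*g^5 - 3.75*g^4 - 10.54*g^3 - 9.85*g^2 + 3.71*g - 0.55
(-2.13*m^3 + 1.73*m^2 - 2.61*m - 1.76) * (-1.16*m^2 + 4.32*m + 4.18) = 2.4708*m^5 - 11.2084*m^4 + 1.5978*m^3 - 2.0022*m^2 - 18.513*m - 7.3568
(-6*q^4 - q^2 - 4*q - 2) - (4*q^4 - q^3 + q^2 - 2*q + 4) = -10*q^4 + q^3 - 2*q^2 - 2*q - 6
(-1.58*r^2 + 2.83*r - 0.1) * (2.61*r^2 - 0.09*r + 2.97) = -4.1238*r^4 + 7.5285*r^3 - 5.2083*r^2 + 8.4141*r - 0.297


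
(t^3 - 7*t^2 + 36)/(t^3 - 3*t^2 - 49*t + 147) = (t^2 - 4*t - 12)/(t^2 - 49)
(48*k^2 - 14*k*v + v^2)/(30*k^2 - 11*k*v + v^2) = (-8*k + v)/(-5*k + v)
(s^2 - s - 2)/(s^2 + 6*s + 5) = (s - 2)/(s + 5)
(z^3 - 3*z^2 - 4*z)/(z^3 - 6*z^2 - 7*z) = (z - 4)/(z - 7)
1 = 1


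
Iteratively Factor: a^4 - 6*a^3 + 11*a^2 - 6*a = (a)*(a^3 - 6*a^2 + 11*a - 6) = a*(a - 2)*(a^2 - 4*a + 3) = a*(a - 2)*(a - 1)*(a - 3)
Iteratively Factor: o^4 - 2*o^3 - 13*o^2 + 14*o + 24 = (o + 1)*(o^3 - 3*o^2 - 10*o + 24) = (o + 1)*(o + 3)*(o^2 - 6*o + 8) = (o - 4)*(o + 1)*(o + 3)*(o - 2)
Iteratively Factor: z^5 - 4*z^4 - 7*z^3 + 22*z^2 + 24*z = (z + 2)*(z^4 - 6*z^3 + 5*z^2 + 12*z) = z*(z + 2)*(z^3 - 6*z^2 + 5*z + 12) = z*(z + 1)*(z + 2)*(z^2 - 7*z + 12) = z*(z - 3)*(z + 1)*(z + 2)*(z - 4)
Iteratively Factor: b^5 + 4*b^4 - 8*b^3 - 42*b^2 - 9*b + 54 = (b - 3)*(b^4 + 7*b^3 + 13*b^2 - 3*b - 18) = (b - 3)*(b + 3)*(b^3 + 4*b^2 + b - 6) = (b - 3)*(b + 3)^2*(b^2 + b - 2) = (b - 3)*(b + 2)*(b + 3)^2*(b - 1)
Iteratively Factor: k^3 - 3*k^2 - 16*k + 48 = (k - 4)*(k^2 + k - 12) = (k - 4)*(k - 3)*(k + 4)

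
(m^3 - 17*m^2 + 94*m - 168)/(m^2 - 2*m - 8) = (m^2 - 13*m + 42)/(m + 2)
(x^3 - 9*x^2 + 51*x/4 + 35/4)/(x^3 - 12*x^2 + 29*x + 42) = (x^2 - 2*x - 5/4)/(x^2 - 5*x - 6)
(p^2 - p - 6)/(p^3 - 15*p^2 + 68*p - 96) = (p + 2)/(p^2 - 12*p + 32)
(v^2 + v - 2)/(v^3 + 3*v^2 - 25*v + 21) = (v + 2)/(v^2 + 4*v - 21)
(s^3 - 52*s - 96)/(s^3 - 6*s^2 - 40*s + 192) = (s + 2)/(s - 4)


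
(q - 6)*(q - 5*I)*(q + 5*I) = q^3 - 6*q^2 + 25*q - 150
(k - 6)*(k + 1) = k^2 - 5*k - 6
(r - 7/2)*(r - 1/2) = r^2 - 4*r + 7/4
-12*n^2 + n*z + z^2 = (-3*n + z)*(4*n + z)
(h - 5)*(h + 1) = h^2 - 4*h - 5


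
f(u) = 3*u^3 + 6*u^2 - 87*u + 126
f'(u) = 9*u^2 + 12*u - 87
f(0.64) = 73.56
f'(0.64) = -75.63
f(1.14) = 39.06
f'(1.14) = -61.62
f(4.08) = 74.67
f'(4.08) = 111.78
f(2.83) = -4.16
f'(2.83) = 19.04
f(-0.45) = 166.09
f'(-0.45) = -90.58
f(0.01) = 125.13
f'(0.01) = -86.88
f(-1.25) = 238.27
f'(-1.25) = -87.94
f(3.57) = 28.38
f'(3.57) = 70.54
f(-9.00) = -792.00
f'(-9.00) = 534.00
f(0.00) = 126.00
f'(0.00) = -87.00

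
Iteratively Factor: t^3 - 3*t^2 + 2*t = (t - 2)*(t^2 - t) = (t - 2)*(t - 1)*(t)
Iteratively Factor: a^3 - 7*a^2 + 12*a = (a - 4)*(a^2 - 3*a) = (a - 4)*(a - 3)*(a)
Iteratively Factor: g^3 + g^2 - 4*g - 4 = (g - 2)*(g^2 + 3*g + 2) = (g - 2)*(g + 2)*(g + 1)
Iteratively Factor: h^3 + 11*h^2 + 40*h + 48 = (h + 3)*(h^2 + 8*h + 16) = (h + 3)*(h + 4)*(h + 4)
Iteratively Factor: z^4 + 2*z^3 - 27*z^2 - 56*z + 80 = (z + 4)*(z^3 - 2*z^2 - 19*z + 20) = (z - 1)*(z + 4)*(z^2 - z - 20) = (z - 5)*(z - 1)*(z + 4)*(z + 4)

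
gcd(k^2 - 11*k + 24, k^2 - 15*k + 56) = k - 8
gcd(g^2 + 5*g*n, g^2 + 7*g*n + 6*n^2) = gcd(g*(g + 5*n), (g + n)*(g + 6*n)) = 1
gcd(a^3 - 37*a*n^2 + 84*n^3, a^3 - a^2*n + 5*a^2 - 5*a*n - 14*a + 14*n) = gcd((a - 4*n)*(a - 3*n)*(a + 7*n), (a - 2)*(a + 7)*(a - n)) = 1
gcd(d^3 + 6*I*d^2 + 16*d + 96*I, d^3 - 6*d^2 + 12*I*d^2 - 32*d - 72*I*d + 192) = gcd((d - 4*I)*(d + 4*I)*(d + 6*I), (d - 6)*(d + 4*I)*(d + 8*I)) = d + 4*I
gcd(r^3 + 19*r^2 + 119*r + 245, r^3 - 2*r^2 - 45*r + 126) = r + 7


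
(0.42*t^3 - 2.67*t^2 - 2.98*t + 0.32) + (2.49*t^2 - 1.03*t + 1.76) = 0.42*t^3 - 0.18*t^2 - 4.01*t + 2.08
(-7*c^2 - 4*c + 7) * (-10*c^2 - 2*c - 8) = 70*c^4 + 54*c^3 - 6*c^2 + 18*c - 56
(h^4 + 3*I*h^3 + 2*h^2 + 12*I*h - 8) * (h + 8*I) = h^5 + 11*I*h^4 - 22*h^3 + 28*I*h^2 - 104*h - 64*I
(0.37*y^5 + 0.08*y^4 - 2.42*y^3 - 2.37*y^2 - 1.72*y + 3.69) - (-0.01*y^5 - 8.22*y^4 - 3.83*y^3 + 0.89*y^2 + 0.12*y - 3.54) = 0.38*y^5 + 8.3*y^4 + 1.41*y^3 - 3.26*y^2 - 1.84*y + 7.23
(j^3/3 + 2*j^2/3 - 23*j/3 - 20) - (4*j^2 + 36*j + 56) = j^3/3 - 10*j^2/3 - 131*j/3 - 76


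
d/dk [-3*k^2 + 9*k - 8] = 9 - 6*k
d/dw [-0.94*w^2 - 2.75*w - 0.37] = -1.88*w - 2.75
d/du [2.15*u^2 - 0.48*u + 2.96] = 4.3*u - 0.48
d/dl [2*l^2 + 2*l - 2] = 4*l + 2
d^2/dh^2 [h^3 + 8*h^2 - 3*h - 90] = 6*h + 16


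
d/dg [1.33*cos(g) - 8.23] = -1.33*sin(g)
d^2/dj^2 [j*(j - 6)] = 2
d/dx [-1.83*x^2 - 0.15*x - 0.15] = -3.66*x - 0.15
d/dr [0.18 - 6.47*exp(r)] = -6.47*exp(r)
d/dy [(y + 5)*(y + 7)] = 2*y + 12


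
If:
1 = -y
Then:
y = -1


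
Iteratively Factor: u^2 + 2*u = (u)*(u + 2)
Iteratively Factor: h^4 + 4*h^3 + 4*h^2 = (h)*(h^3 + 4*h^2 + 4*h) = h*(h + 2)*(h^2 + 2*h) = h*(h + 2)^2*(h)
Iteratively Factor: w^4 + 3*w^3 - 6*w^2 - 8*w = (w + 4)*(w^3 - w^2 - 2*w) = w*(w + 4)*(w^2 - w - 2) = w*(w - 2)*(w + 4)*(w + 1)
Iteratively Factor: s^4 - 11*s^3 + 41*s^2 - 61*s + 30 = (s - 2)*(s^3 - 9*s^2 + 23*s - 15) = (s - 5)*(s - 2)*(s^2 - 4*s + 3) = (s - 5)*(s - 3)*(s - 2)*(s - 1)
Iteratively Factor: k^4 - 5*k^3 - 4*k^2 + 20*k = (k)*(k^3 - 5*k^2 - 4*k + 20) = k*(k + 2)*(k^2 - 7*k + 10) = k*(k - 5)*(k + 2)*(k - 2)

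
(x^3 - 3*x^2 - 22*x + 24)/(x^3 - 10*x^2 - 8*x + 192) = (x - 1)/(x - 8)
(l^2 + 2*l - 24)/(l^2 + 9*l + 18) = (l - 4)/(l + 3)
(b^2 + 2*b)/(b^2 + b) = (b + 2)/(b + 1)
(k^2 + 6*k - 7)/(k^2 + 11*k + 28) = (k - 1)/(k + 4)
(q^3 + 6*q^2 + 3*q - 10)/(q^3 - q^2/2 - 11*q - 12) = 2*(q^2 + 4*q - 5)/(2*q^2 - 5*q - 12)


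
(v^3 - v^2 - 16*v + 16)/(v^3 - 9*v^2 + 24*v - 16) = (v + 4)/(v - 4)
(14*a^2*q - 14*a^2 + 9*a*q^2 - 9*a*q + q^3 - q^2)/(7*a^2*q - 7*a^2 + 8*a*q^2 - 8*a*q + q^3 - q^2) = (2*a + q)/(a + q)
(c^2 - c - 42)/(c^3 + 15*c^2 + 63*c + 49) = (c^2 - c - 42)/(c^3 + 15*c^2 + 63*c + 49)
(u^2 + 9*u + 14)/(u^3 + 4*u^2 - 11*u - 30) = (u + 7)/(u^2 + 2*u - 15)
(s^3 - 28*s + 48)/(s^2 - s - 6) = (-s^3 + 28*s - 48)/(-s^2 + s + 6)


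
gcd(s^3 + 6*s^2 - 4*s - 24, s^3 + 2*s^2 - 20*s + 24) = s^2 + 4*s - 12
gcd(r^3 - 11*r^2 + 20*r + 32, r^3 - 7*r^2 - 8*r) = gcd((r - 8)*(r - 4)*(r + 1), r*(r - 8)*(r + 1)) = r^2 - 7*r - 8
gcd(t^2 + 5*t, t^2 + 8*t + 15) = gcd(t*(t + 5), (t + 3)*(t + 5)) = t + 5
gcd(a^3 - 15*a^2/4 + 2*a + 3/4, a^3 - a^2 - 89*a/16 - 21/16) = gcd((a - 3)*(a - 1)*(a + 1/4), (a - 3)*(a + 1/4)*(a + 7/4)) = a^2 - 11*a/4 - 3/4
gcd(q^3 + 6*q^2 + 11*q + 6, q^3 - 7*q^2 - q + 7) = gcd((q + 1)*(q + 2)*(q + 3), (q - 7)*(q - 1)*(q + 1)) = q + 1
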